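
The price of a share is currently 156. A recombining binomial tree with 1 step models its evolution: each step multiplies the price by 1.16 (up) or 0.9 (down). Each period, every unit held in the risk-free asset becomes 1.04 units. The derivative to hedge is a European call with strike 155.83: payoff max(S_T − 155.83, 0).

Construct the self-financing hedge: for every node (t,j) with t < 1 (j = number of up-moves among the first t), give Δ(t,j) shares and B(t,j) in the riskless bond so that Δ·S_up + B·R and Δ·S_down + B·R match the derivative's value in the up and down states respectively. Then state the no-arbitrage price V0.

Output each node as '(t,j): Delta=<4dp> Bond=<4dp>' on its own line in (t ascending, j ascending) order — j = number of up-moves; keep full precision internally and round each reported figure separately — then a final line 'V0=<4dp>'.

Since d<R<u, set p* = (R−d)/(u−d) = 0.5385; price each node as the discounted p*-expectation of its children.
Payoff layer (t=1): V(1,0)=0.0000, V(1,1)=25.1300
(0,0): S=156.0000. Δ = (V_up−V_dn)/(S_up−S_dn) = (25.1300−0.0000)/(180.9600−140.4000) = 0.6196. V = [p*·25.1300 + (1−p*)·0.0000]/1.04 = 13.0111. B = V − Δ·S = -83.6428.
The time-0 hedge costs 13.0111, which is the no-arbitrage price.

(0,0): Delta=0.6196 Bond=-83.6428
V0=13.0111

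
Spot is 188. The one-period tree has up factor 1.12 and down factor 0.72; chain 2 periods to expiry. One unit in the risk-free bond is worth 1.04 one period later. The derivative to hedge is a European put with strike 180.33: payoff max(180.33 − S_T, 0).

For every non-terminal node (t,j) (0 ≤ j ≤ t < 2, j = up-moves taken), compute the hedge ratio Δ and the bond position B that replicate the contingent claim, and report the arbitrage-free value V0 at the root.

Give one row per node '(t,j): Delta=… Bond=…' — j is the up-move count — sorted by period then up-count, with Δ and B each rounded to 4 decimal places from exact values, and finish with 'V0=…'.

(0,0): Delta=-0.4323 Bond=92.8384
(1,0): Delta=-1.0000 Bond=173.3942
(1,1): Delta=-0.3411 Bond=77.3414
V0=11.5638

Since d<R<u, set p* = (R−d)/(u−d) = 0.8000; price each node as the discounted p*-expectation of its children.
Terminal values V(2,·): V(2,0)=82.8708, V(2,1)=28.7268, V(2,2)=0.0000
(1,0): S=135.3600. Δ = (V_up−V_dn)/(S_up−S_dn) = (28.7268−82.8708)/(151.6032−97.4592) = -1.0000. V = [p*·28.7268 + (1−p*)·82.8708]/1.04 = 38.0342. B = V − Δ·S = 173.3942.
(1,1): S=210.5600. Δ = (V_up−V_dn)/(S_up−S_dn) = (0.0000−28.7268)/(235.8272−151.6032) = -0.3411. V = [p*·0.0000 + (1−p*)·28.7268]/1.04 = 5.5244. B = V − Δ·S = 77.3414.
(0,0): S=188.0000. Δ = (V_up−V_dn)/(S_up−S_dn) = (5.5244−38.0342)/(210.5600−135.3600) = -0.4323. V = [p*·5.5244 + (1−p*)·38.0342]/1.04 = 11.5638. B = V − Δ·S = 92.8384.
Root portfolio cost Δ·188+B reproduces V0=11.5638.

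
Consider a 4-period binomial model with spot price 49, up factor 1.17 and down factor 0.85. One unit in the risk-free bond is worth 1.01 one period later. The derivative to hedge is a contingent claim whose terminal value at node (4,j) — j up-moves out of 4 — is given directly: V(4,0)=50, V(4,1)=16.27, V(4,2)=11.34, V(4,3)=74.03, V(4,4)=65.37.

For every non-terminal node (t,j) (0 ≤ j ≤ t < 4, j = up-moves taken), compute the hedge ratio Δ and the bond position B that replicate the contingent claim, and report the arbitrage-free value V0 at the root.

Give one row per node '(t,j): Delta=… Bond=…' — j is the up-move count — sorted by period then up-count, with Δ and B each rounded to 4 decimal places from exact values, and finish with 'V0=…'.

No-arbitrage ⇒ martingale measure with p* = (R−d)/(u−d) = 0.5000.
Terminal values V(4,·): V(4,0)=50.0000, V(4,1)=16.2700, V(4,2)=11.3400, V(4,3)=74.0300, V(4,4)=65.3700
  t=3,j=0: stock 30.0921 → up 35.2078 (V=16.2700), down 25.5783 (V=50.0000). Price 32.8069; hedge Δ=-3.5028, bond B=138.2132.
  t=3,j=1: stock 41.4209 → up 48.4625 (V=11.3400), down 35.2078 (V=16.2700). Price 13.6683; hedge Δ=-0.3719, bond B=29.0746.
  t=3,j=2: stock 57.0147 → up 66.7072 (V=74.0300), down 48.4625 (V=11.3400). Price 42.2624; hedge Δ=3.4361, bond B=-153.6439.
  t=3,j=3: stock 78.4790 → up 91.8205 (V=65.3700), down 66.7072 (V=74.0300). Price 69.0099; hedge Δ=-0.3448, bond B=96.0724.
  t=2,j=0: stock 35.4025 → up 41.4209 (V=13.6683), down 30.0921 (V=32.8069). Price 23.0075; hedge Δ=-1.6894, bond B=82.8157.
  t=2,j=1: stock 48.7305 → up 57.0147 (V=42.2624), down 41.4209 (V=13.6683). Price 27.6885; hedge Δ=1.8337, bond B=-61.6680.
  t=2,j=2: stock 67.0761 → up 78.4790 (V=69.0099), down 57.0147 (V=42.2624). Price 55.0853; hedge Δ=1.2461, bond B=-28.5007.
  t=1,j=0: stock 41.6500 → up 48.7305 (V=27.6885), down 35.4025 (V=23.0075). Price 25.0970; hedge Δ=0.3512, bond B=10.4692.
  t=1,j=1: stock 57.3300 → up 67.0761 (V=55.0853), down 48.7305 (V=27.6885). Price 40.9771; hedge Δ=1.4934, bond B=-44.6380.
  t=0,j=0: stock 49.0000 → up 57.3300 (V=40.9771), down 41.6500 (V=25.0970). Price 32.7100; hedge Δ=1.0128, bond B=-16.9152.
Root portfolio cost Δ·49+B reproduces V0=32.7100.

(0,0): Delta=1.0128 Bond=-16.9152
(1,0): Delta=0.3512 Bond=10.4692
(1,1): Delta=1.4934 Bond=-44.6380
(2,0): Delta=-1.6894 Bond=82.8157
(2,1): Delta=1.8337 Bond=-61.6680
(2,2): Delta=1.2461 Bond=-28.5007
(3,0): Delta=-3.5028 Bond=138.2132
(3,1): Delta=-0.3719 Bond=29.0746
(3,2): Delta=3.4361 Bond=-153.6439
(3,3): Delta=-0.3448 Bond=96.0724
V0=32.7100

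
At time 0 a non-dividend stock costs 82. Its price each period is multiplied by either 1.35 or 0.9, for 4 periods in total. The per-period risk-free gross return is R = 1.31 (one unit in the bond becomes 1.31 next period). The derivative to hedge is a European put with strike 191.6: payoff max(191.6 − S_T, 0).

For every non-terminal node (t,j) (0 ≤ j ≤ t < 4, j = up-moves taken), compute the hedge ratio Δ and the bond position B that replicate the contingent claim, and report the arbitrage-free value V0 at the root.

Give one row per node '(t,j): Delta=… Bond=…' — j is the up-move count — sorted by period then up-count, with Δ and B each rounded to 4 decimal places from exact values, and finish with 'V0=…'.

(0,0): Delta=-0.2636 Bond=23.5761
(1,0): Delta=-1.0000 Bond=85.2279
(1,1): Delta=-0.2157 Bond=25.5829
(2,0): Delta=-1.0000 Bond=111.6485
(2,1): Delta=-1.0000 Bond=111.6485
(2,2): Delta=-0.1647 Bond=25.8906
(3,0): Delta=-1.0000 Bond=146.2595
(3,1): Delta=-1.0000 Bond=146.2595
(3,2): Delta=-1.0000 Bond=146.2595
(3,3): Delta=-0.1104 Bond=22.9565
V0=1.9574

No-arbitrage ⇒ martingale measure with p* = (R−d)/(u−d) = 0.9111.
Terminal values V(4,·): V(4,0)=137.7998, V(4,1)=110.8997, V(4,2)=70.5495, V(4,3)=10.0243, V(4,4)=0.0000
Node (3,0) S=59.7780: V=(p*·110.8997+(1−p*)·137.7998)/1.31=86.4815; Δ=(110.8997−137.7998)/(80.7003−53.8002)=-1.0000; B=V−Δ·S=146.2595
Node (3,1) S=89.6670: V=(p*·70.5495+(1−p*)·110.8997)/1.31=56.5925; Δ=(70.5495−110.8997)/(121.0505−80.7003)=-1.0000; B=V−Δ·S=146.2595
Node (3,2) S=134.5005: V=(p*·10.0243+(1−p*)·70.5495)/1.31=11.7590; Δ=(10.0243−70.5495)/(181.5757−121.0505)=-1.0000; B=V−Δ·S=146.2595
Node (3,3) S=201.7508: V=(p*·0.0000+(1−p*)·10.0243)/1.31=0.6802; Δ=(0.0000−10.0243)/(272.3635−181.5757)=-0.1104; B=V−Δ·S=22.9565
Node (2,0) S=66.4200: V=(p*·56.5925+(1−p*)·86.4815)/1.31=45.2285; Δ=(56.5925−86.4815)/(89.6670−59.7780)=-1.0000; B=V−Δ·S=111.6485
Node (2,1) S=99.6300: V=(p*·11.7590+(1−p*)·56.5925)/1.31=12.0185; Δ=(11.7590−56.5925)/(134.5005−89.6670)=-1.0000; B=V−Δ·S=111.6485
Node (2,2) S=149.4450: V=(p*·0.6802+(1−p*)·11.7590)/1.31=1.2710; Δ=(0.6802−11.7590)/(201.7508−134.5005)=-0.1647; B=V−Δ·S=25.8906
Node (1,0) S=73.8000: V=(p*·12.0185+(1−p*)·45.2285)/1.31=11.4279; Δ=(12.0185−45.2285)/(99.6300−66.4200)=-1.0000; B=V−Δ·S=85.2279
Node (1,1) S=110.7000: V=(p*·1.2710+(1−p*)·12.0185)/1.31=1.6995; Δ=(1.2710−12.0185)/(149.4450−99.6300)=-0.2157; B=V−Δ·S=25.5829
Node (0,0) S=82.0000: V=(p*·1.6995+(1−p*)·11.4279)/1.31=1.9574; Δ=(1.6995−11.4279)/(110.7000−73.8000)=-0.2636; B=V−Δ·S=23.5761
The time-0 hedge costs 1.9574, which is the no-arbitrage price.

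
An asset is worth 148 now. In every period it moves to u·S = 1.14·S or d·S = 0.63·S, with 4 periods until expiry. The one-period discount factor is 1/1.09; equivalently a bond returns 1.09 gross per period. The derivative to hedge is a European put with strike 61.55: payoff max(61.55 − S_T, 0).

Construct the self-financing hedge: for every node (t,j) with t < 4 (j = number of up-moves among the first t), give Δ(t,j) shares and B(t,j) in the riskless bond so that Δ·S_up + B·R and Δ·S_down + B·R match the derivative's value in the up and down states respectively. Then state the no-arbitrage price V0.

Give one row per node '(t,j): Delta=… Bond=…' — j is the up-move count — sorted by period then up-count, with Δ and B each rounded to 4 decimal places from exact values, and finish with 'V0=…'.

Under the risk-neutral measure, an up-move has probability p* = (R−d)/(u−d) = 0.9020 and values discount at R = 1.09.
At expiry t=4: V(4,0)=38.2356, V(4,1)=19.3621, V(4,2)=0.0000, V(4,3)=0.0000, V(4,4)=0.0000
(3,0): S=37.0070. Δ = (V_up−V_dn)/(S_up−S_dn) = (19.3621−38.2356)/(42.1879−23.3144) = -1.0000. V = [p*·19.3621 + (1−p*)·38.2356]/1.09 = 19.4609. B = V − Δ·S = 56.4679.
(3,1): S=66.9650. Δ = (V_up−V_dn)/(S_up−S_dn) = (0.0000−19.3621)/(76.3401−42.1879) = -0.5669. V = [p*·0.0000 + (1−p*)·19.3621]/1.09 = 1.7415. B = V − Δ·S = 39.7064.
(3,2): S=121.1747. Δ = (V_up−V_dn)/(S_up−S_dn) = (0.0000−0.0000)/(138.1392−76.3401) = 0.0000. V = [p*·0.0000 + (1−p*)·0.0000]/1.09 = 0.0000. B = V − Δ·S = 0.0000.
(3,3): S=219.2685. Δ = (V_up−V_dn)/(S_up−S_dn) = (0.0000−0.0000)/(249.9661−138.1392) = 0.0000. V = [p*·0.0000 + (1−p*)·0.0000]/1.09 = 0.0000. B = V − Δ·S = 0.0000.
(2,0): S=58.7412. Δ = (V_up−V_dn)/(S_up−S_dn) = (1.7415−19.4609)/(66.9650−37.0070) = -0.5915. V = [p*·1.7415 + (1−p*)·19.4609]/1.09 = 3.1915. B = V − Δ·S = 37.9354.
(2,1): S=106.2936. Δ = (V_up−V_dn)/(S_up−S_dn) = (0.0000−1.7415)/(121.1747−66.9650) = -0.0321. V = [p*·0.0000 + (1−p*)·1.7415]/1.09 = 0.1566. B = V − Δ·S = 3.5714.
(2,2): S=192.3408. Δ = (V_up−V_dn)/(S_up−S_dn) = (0.0000−0.0000)/(219.2685−121.1747) = 0.0000. V = [p*·0.0000 + (1−p*)·0.0000]/1.09 = 0.0000. B = V − Δ·S = 0.0000.
(1,0): S=93.2400. Δ = (V_up−V_dn)/(S_up−S_dn) = (0.1566−3.1915)/(106.2936−58.7412) = -0.0638. V = [p*·0.1566 + (1−p*)·3.1915]/1.09 = 0.4167. B = V − Δ·S = 6.3673.
(1,1): S=168.7200. Δ = (V_up−V_dn)/(S_up−S_dn) = (0.0000−0.1566)/(192.3408−106.2936) = -0.0018. V = [p*·0.0000 + (1−p*)·0.1566]/1.09 = 0.0141. B = V − Δ·S = 0.3212.
(0,0): S=148.0000. Δ = (V_up−V_dn)/(S_up−S_dn) = (0.0141−0.4167)/(168.7200−93.2400) = -0.0053. V = [p*·0.0141 + (1−p*)·0.4167]/1.09 = 0.0491. B = V − Δ·S = 0.8385.
Check: Δ(0,0)·S0 + B(0,0) = 0.0491 = V0.

(0,0): Delta=-0.0053 Bond=0.8385
(1,0): Delta=-0.0638 Bond=6.3673
(1,1): Delta=-0.0018 Bond=0.3212
(2,0): Delta=-0.5915 Bond=37.9354
(2,1): Delta=-0.0321 Bond=3.5714
(2,2): Delta=0.0000 Bond=0.0000
(3,0): Delta=-1.0000 Bond=56.4679
(3,1): Delta=-0.5669 Bond=39.7064
(3,2): Delta=0.0000 Bond=0.0000
(3,3): Delta=0.0000 Bond=0.0000
V0=0.0491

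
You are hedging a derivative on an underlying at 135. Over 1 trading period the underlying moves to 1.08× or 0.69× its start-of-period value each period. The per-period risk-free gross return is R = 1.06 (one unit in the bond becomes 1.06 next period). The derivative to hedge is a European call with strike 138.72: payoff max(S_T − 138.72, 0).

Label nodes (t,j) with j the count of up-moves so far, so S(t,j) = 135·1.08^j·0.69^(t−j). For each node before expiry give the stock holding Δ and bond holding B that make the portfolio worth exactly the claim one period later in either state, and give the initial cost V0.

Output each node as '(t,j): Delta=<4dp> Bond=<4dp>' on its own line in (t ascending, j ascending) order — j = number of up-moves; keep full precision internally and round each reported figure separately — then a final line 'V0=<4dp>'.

Under the risk-neutral measure, an up-move has probability p* = (R−d)/(u−d) = 0.9487 and values discount at R = 1.06.
Terminal payoffs: V(1,0)=0.0000, V(1,1)=7.0800
(0,0): S=135.0000. Δ = (V_up−V_dn)/(S_up−S_dn) = (7.0800−0.0000)/(145.8000−93.1500) = 0.1345. V = [p*·7.0800 + (1−p*)·0.0000]/1.06 = 6.3367. B = V − Δ·S = -11.8171.
The time-0 hedge costs 6.3367, which is the no-arbitrage price.

(0,0): Delta=0.1345 Bond=-11.8171
V0=6.3367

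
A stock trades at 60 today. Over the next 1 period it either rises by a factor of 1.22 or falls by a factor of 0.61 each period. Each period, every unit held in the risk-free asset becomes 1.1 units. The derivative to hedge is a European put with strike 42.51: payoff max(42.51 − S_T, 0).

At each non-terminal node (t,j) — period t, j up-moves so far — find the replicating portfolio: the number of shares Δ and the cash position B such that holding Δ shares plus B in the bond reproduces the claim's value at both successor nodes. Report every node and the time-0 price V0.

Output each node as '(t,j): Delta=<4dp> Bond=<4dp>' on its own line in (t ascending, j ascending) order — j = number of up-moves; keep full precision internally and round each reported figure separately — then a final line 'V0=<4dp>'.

(0,0): Delta=-0.1615 Bond=10.7455
V0=1.0569

Since d<R<u, set p* = (R−d)/(u−d) = 0.8033; price each node as the discounted p*-expectation of its children.
Terminal payoffs: V(1,0)=5.9100, V(1,1)=0.0000
(0,0): S=60.0000. Δ = (V_up−V_dn)/(S_up−S_dn) = (0.0000−5.9100)/(73.2000−36.6000) = -0.1615. V = [p*·0.0000 + (1−p*)·5.9100]/1.1 = 1.0569. B = V − Δ·S = 10.7455.
Check: Δ(0,0)·S0 + B(0,0) = 1.0569 = V0.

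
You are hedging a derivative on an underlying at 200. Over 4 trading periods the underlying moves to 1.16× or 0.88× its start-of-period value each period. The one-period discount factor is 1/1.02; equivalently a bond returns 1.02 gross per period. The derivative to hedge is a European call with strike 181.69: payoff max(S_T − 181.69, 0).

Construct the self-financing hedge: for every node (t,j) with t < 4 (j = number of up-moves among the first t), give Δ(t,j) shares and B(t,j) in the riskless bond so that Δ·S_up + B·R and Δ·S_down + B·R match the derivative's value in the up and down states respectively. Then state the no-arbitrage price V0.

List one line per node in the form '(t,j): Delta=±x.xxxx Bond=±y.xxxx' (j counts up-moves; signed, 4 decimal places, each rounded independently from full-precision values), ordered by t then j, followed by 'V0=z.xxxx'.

(0,0): Delta=0.7709 Bond=-113.0162
(1,0): Delta=0.5839 Bond=-82.3643
(1,1): Delta=0.9127 Bond=-148.1887
(2,0): Delta=0.3020 Bond=-40.3529
(2,1): Delta=0.7977 Bond=-127.6702
(2,2): Delta=1.0000 Bond=-174.6348
(3,0): Delta=0.0000 Bond=0.0000
(3,1): Delta=0.5311 Bond=-82.3198
(3,2): Delta=1.0000 Bond=-178.1275
(3,3): Delta=1.0000 Bond=-178.1275
V0=41.1601

No-arbitrage ⇒ martingale measure with p* = (R−d)/(u−d) = 0.5000.
At expiry t=4: V(4,0)=0.0000, V(4,1)=0.0000, V(4,2)=26.7165, V(4,3)=93.0277, V(4,4)=180.4379
Node (3,0) S=136.2944: V=(p*·0.0000+(1−p*)·0.0000)/1.02=0.0000; Δ=(0.0000−0.0000)/(158.1015−119.9391)=0.0000; B=V−Δ·S=0.0000
Node (3,1) S=179.6608: V=(p*·26.7165+(1−p*)·0.0000)/1.02=13.0963; Δ=(26.7165−0.0000)/(208.4065−158.1015)=0.5311; B=V−Δ·S=-82.3198
Node (3,2) S=236.8256: V=(p*·93.0277+(1−p*)·26.7165)/1.02=58.6981; Δ=(93.0277−26.7165)/(274.7177−208.4065)=1.0000; B=V−Δ·S=-178.1275
Node (3,3) S=312.1792: V=(p*·180.4379+(1−p*)·93.0277)/1.02=134.0517; Δ=(180.4379−93.0277)/(362.1279−274.7177)=1.0000; B=V−Δ·S=-178.1275
Node (2,0) S=154.8800: V=(p*·13.0963+(1−p*)·0.0000)/1.02=6.4198; Δ=(13.0963−0.0000)/(179.6608−136.2944)=0.3020; B=V−Δ·S=-40.3529
Node (2,1) S=204.1600: V=(p*·58.6981+(1−p*)·13.0963)/1.02=35.1934; Δ=(58.6981−13.0963)/(236.8256−179.6608)=0.7977; B=V−Δ·S=-127.6702
Node (2,2) S=269.1200: V=(p*·134.0517+(1−p*)·58.6981)/1.02=94.4852; Δ=(134.0517−58.6981)/(312.1792−236.8256)=1.0000; B=V−Δ·S=-174.6348
Node (1,0) S=176.0000: V=(p*·35.1934+(1−p*)·6.4198)/1.02=20.3986; Δ=(35.1934−6.4198)/(204.1600−154.8800)=0.5839; B=V−Δ·S=-82.3643
Node (1,1) S=232.0000: V=(p*·94.4852+(1−p*)·35.1934)/1.02=63.5680; Δ=(94.4852−35.1934)/(269.1200−204.1600)=0.9127; B=V−Δ·S=-148.1887
Node (0,0) S=200.0000: V=(p*·63.5680+(1−p*)·20.3986)/1.02=41.1601; Δ=(63.5680−20.3986)/(232.0000−176.0000)=0.7709; B=V−Δ·S=-113.0162
Self-financing check: at every node Δ·S+B equals the discounted successor values.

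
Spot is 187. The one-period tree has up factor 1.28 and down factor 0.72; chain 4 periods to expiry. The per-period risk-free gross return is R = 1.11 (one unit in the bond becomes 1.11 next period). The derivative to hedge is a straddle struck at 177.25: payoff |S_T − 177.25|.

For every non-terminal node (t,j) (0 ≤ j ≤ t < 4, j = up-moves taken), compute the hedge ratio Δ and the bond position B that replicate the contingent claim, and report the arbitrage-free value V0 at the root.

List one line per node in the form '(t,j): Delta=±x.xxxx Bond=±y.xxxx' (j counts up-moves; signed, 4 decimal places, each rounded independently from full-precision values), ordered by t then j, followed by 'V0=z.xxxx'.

Since d<R<u, set p* = (R−d)/(u−d) = 0.6964; price each node as the discounted p*-expectation of its children.
At expiry t=4: V(4,0)=126.9959, V(4,1)=87.9094, V(4,2)=18.4222, V(4,3)=105.1105, V(4,4)=324.7243
Node (3,0) S=69.7974: V=(p*·87.9094+(1−p*)·126.9959)/1.11=89.8873; Δ=(87.9094−126.9959)/(89.3406−50.2541)=-1.0000; B=V−Δ·S=159.6847
Node (3,1) S=124.0842: V=(p*·18.4222+(1−p*)·87.9094)/1.11=35.6005; Δ=(18.4222−87.9094)/(158.8278−89.3406)=-1.0000; B=V−Δ·S=159.6847
Node (3,2) S=220.5942: V=(p*·105.1105+(1−p*)·18.4222)/1.11=70.9860; Δ=(105.1105−18.4222)/(282.3605−158.8278)=0.7017; B=V−Δ·S=-83.8146
Node (3,3) S=392.1674: V=(p*·324.7243+(1−p*)·105.1105)/1.11=232.4827; Δ=(324.7243−105.1105)/(501.9743−282.3605)=1.0000; B=V−Δ·S=-159.6847
Node (2,0) S=96.9408: V=(p*·35.6005+(1−p*)·89.8873)/1.11=46.9193; Δ=(35.6005−89.8873)/(124.0842−69.7974)=-1.0000; B=V−Δ·S=143.8601
Node (2,1) S=172.3392: V=(p*·70.9860+(1−p*)·35.6005)/1.11=54.2738; Δ=(70.9860−35.6005)/(220.5942−124.0842)=0.3667; B=V−Δ·S=-8.9146
Node (2,2) S=306.3808: V=(p*·232.4827+(1−p*)·70.9860)/1.11=165.2765; Δ=(232.4827−70.9860)/(392.1674−220.5942)=0.9413; B=V−Δ·S=-123.1105
Node (1,0) S=134.6400: V=(p*·54.2738+(1−p*)·46.9193)/1.11=46.8840; Δ=(54.2738−46.9193)/(172.3392−96.9408)=0.0975; B=V−Δ·S=33.7508
Node (1,1) S=239.3600: V=(p*·165.2765+(1−p*)·54.2738)/1.11=118.5399; Δ=(165.2765−54.2738)/(306.3808−172.3392)=0.8281; B=V−Δ·S=-79.6792
Node (0,0) S=187.0000: V=(p*·118.5399+(1−p*)·46.8840)/1.11=87.1957; Δ=(118.5399−46.8840)/(239.3600−134.6400)=0.6843; B=V−Δ·S=-40.7613
Root portfolio cost Δ·187+B reproduces V0=87.1957.

(0,0): Delta=0.6843 Bond=-40.7613
(1,0): Delta=0.0975 Bond=33.7508
(1,1): Delta=0.8281 Bond=-79.6792
(2,0): Delta=-1.0000 Bond=143.8601
(2,1): Delta=0.3667 Bond=-8.9146
(2,2): Delta=0.9413 Bond=-123.1105
(3,0): Delta=-1.0000 Bond=159.6847
(3,1): Delta=-1.0000 Bond=159.6847
(3,2): Delta=0.7017 Bond=-83.8146
(3,3): Delta=1.0000 Bond=-159.6847
V0=87.1957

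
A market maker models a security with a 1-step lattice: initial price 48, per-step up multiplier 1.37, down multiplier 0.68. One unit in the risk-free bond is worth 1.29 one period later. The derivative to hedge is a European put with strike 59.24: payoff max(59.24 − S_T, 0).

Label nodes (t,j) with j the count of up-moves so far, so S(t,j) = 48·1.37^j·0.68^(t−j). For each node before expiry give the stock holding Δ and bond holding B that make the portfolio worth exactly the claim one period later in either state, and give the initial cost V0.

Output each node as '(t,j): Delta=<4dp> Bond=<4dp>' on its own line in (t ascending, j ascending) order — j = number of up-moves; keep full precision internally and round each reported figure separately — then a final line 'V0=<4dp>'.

Since d<R<u, set p* = (R−d)/(u−d) = 0.8841; price each node as the discounted p*-expectation of its children.
At expiry t=1: V(1,0)=26.6000, V(1,1)=0.0000
Node (0,0) S=48.0000: V=(p*·0.0000+(1−p*)·26.6000)/1.29=2.3907; Δ=(0.0000−26.6000)/(65.7600−32.6400)=-0.8031; B=V−Δ·S=40.9415
Check: Δ(0,0)·S0 + B(0,0) = 2.3907 = V0.

(0,0): Delta=-0.8031 Bond=40.9415
V0=2.3907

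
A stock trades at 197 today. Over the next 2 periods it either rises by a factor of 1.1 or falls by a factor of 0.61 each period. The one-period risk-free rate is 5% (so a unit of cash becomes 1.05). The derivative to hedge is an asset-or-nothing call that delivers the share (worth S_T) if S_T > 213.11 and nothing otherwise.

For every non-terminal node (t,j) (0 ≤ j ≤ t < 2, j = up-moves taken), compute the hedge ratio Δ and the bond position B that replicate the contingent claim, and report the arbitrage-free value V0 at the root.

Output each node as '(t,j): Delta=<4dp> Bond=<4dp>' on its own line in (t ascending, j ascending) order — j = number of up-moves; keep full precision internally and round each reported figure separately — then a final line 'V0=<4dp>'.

Under the risk-neutral measure, an up-move has probability p* = (R−d)/(u−d) = 0.8980 and values discount at R = 1.05.
Payoff layer (t=2): V(2,0)=0.0000, V(2,1)=0.0000, V(2,2)=238.3700
(1,0): S=120.1700. Δ = (V_up−V_dn)/(S_up−S_dn) = (0.0000−0.0000)/(132.1870−73.3037) = 0.0000. V = [p*·0.0000 + (1−p*)·0.0000]/1.05 = 0.0000. B = V − Δ·S = 0.0000.
(1,1): S=216.7000. Δ = (V_up−V_dn)/(S_up−S_dn) = (238.3700−0.0000)/(238.3700−132.1870) = 2.2449. V = [p*·238.3700 + (1−p*)·0.0000]/1.05 = 203.8538. B = V − Δ·S = -282.6155.
(0,0): S=197.0000. Δ = (V_up−V_dn)/(S_up−S_dn) = (203.8538−0.0000)/(216.7000−120.1700) = 2.1118. V = [p*·203.8538 + (1−p*)·0.0000]/1.05 = 174.3356. B = V − Δ·S = -241.6926.
Root portfolio cost Δ·197+B reproduces V0=174.3356.

(0,0): Delta=2.1118 Bond=-241.6926
(1,0): Delta=0.0000 Bond=0.0000
(1,1): Delta=2.2449 Bond=-282.6155
V0=174.3356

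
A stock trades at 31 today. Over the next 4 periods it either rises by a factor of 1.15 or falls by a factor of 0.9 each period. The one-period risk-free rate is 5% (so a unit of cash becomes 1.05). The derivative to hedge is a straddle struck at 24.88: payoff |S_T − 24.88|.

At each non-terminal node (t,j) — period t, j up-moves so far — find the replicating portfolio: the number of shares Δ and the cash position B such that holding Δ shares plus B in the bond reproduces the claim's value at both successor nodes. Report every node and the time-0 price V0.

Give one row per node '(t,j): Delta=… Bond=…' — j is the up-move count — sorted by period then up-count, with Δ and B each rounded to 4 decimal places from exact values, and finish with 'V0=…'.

No-arbitrage ⇒ martingale measure with p* = (R−d)/(u−d) = 0.6000.
At expiry t=4: V(4,0)=4.5409, V(4,1)=1.1089, V(4,2)=8.3280, V(4,3)=17.5524, V(4,4)=29.3392
Node (3,0) S=22.5990: V=(p*·1.1089+(1−p*)·4.5409)/1.05=2.3635; Δ=(1.1089−4.5409)/(25.9889−20.3391)=-0.6075; B=V−Δ·S=16.0917
Node (3,1) S=28.8765: V=(p*·8.3280+(1−p*)·1.1089)/1.05=5.1813; Δ=(8.3280−1.1089)/(33.2080−25.9888)=1.0000; B=V−Δ·S=-23.6952
Node (3,2) S=36.8977: V=(p*·17.5524+(1−p*)·8.3280)/1.05=13.2025; Δ=(17.5524−8.3280)/(42.4324−33.2080)=1.0000; B=V−Δ·S=-23.6952
Node (3,3) S=47.1471: V=(p*·29.3392+(1−p*)·17.5524)/1.05=23.4519; Δ=(29.3392−17.5524)/(54.2192−42.4324)=1.0000; B=V−Δ·S=-23.6952
Node (2,0) S=25.1100: V=(p*·5.1813+(1−p*)·2.3635)/1.05=3.8611; Δ=(5.1813−2.3635)/(28.8765−22.5990)=0.4489; B=V−Δ·S=-7.4100
Node (2,1) S=32.0850: V=(p*·13.2025+(1−p*)·5.1813)/1.05=9.5181; Δ=(13.2025−5.1813)/(36.8977−28.8765)=1.0000; B=V−Δ·S=-22.5669
Node (2,2) S=40.9975: V=(p*·23.4519+(1−p*)·13.2025)/1.05=18.4306; Δ=(23.4519−13.2025)/(47.1471−36.8977)=1.0000; B=V−Δ·S=-22.5669
Node (1,0) S=27.9000: V=(p*·9.5181+(1−p*)·3.8611)/1.05=6.9098; Δ=(9.5181−3.8611)/(32.0850−25.1100)=0.8110; B=V−Δ·S=-15.7182
Node (1,1) S=35.6500: V=(p*·18.4306+(1−p*)·9.5181)/1.05=14.1577; Δ=(18.4306−9.5181)/(40.9975−32.0850)=1.0000; B=V−Δ·S=-21.4923
Node (0,0) S=31.0000: V=(p*·14.1577+(1−p*)·6.9098)/1.05=10.7224; Δ=(14.1577−6.9098)/(35.6500−27.9000)=0.9352; B=V−Δ·S=-18.2692
Root portfolio cost Δ·31+B reproduces V0=10.7224.

(0,0): Delta=0.9352 Bond=-18.2692
(1,0): Delta=0.8110 Bond=-15.7182
(1,1): Delta=1.0000 Bond=-21.4923
(2,0): Delta=0.4489 Bond=-7.4100
(2,1): Delta=1.0000 Bond=-22.5669
(2,2): Delta=1.0000 Bond=-22.5669
(3,0): Delta=-0.6075 Bond=16.0917
(3,1): Delta=1.0000 Bond=-23.6952
(3,2): Delta=1.0000 Bond=-23.6952
(3,3): Delta=1.0000 Bond=-23.6952
V0=10.7224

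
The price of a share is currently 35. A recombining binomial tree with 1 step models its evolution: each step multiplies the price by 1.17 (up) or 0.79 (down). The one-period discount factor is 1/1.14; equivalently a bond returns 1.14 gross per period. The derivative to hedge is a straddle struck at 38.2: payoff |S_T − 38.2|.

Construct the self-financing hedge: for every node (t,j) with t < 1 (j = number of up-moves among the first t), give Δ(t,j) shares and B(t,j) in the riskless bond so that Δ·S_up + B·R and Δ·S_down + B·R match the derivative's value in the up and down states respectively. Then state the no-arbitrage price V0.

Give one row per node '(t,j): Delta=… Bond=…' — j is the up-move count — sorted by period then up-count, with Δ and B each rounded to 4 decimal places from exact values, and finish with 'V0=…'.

(0,0): Delta=-0.5865 Bond=23.4788
V0=2.9524

No-arbitrage ⇒ martingale measure with p* = (R−d)/(u−d) = 0.9211.
Payoff layer (t=1): V(1,0)=10.5500, V(1,1)=2.7500
Node (0,0) S=35.0000: V=(p*·2.7500+(1−p*)·10.5500)/1.14=2.9524; Δ=(2.7500−10.5500)/(40.9500−27.6500)=-0.5865; B=V−Δ·S=23.4788
Self-financing check: at every node Δ·S+B equals the discounted successor values.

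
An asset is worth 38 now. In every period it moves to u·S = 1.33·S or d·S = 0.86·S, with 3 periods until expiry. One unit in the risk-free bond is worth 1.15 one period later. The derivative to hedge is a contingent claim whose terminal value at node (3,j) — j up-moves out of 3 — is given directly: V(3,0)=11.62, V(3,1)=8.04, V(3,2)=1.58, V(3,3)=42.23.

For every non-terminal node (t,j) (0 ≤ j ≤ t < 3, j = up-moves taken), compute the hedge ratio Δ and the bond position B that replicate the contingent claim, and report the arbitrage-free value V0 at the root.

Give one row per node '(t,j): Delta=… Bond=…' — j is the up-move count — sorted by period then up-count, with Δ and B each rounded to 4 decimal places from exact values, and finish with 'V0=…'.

(0,0): Delta=0.5037 Bond=-10.3000
(1,0): Delta=-0.3033 Bond=14.5280
(1,1): Delta=0.8276 Bond=-28.2144
(2,0): Delta=-0.2710 Bond=15.8006
(2,1): Delta=-0.3162 Bond=17.2699
(2,2): Delta=1.2867 Bond=-63.3051
V0=8.8416

Since d<R<u, set p* = (R−d)/(u−d) = 0.6170; price each node as the discounted p*-expectation of its children.
At expiry t=3: V(3,0)=11.6200, V(3,1)=8.0400, V(3,2)=1.5800, V(3,3)=42.2300
  t=2,j=0: stock 28.1048 → up 37.3794 (V=8.0400), down 24.1701 (V=11.6200). Price 8.1835; hedge Δ=-0.2710, bond B=15.8006.
  t=2,j=1: stock 43.4644 → up 57.8077 (V=1.5800), down 37.3794 (V=8.0400). Price 3.5253; hedge Δ=-0.3162, bond B=17.2699.
  t=2,j=2: stock 67.2182 → up 89.4002 (V=42.2300), down 57.8077 (V=1.5800). Price 23.1843; hedge Δ=1.2867, bond B=-63.3051.
  t=1,j=0: stock 32.6800 → up 43.4644 (V=3.5253), down 28.1048 (V=8.1835). Price 4.6168; hedge Δ=-0.3033, bond B=14.5280.
  t=1,j=1: stock 50.5400 → up 67.2182 (V=23.1843), down 43.4644 (V=3.5253). Price 13.6133; hedge Δ=0.8276, bond B=-28.2144.
  t=0,j=0: stock 38.0000 → up 50.5400 (V=13.6133), down 32.6800 (V=4.6168). Price 8.8416; hedge Δ=0.5037, bond B=-10.3000.
Each (Δ,B) replicates both successor values, so the strategy is self-financing and V0 is arbitrage-free.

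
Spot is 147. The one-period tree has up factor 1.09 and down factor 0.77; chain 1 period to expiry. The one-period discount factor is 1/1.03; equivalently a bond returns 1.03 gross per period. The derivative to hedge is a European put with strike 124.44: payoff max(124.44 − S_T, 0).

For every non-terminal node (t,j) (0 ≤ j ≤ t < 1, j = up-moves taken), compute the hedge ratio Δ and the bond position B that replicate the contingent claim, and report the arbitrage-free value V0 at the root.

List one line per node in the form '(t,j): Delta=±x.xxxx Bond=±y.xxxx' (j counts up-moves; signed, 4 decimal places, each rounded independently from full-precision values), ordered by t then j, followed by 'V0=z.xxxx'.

(0,0): Delta=-0.2392 Bond=37.2042
V0=2.0479

Under the risk-neutral measure, an up-move has probability p* = (R−d)/(u−d) = 0.8125 and values discount at R = 1.03.
Payoff layer (t=1): V(1,0)=11.2500, V(1,1)=0.0000
Node (0,0) S=147.0000: V=(p*·0.0000+(1−p*)·11.2500)/1.03=2.0479; Δ=(0.0000−11.2500)/(160.2300−113.1900)=-0.2392; B=V−Δ·S=37.2042
Check: Δ(0,0)·S0 + B(0,0) = 2.0479 = V0.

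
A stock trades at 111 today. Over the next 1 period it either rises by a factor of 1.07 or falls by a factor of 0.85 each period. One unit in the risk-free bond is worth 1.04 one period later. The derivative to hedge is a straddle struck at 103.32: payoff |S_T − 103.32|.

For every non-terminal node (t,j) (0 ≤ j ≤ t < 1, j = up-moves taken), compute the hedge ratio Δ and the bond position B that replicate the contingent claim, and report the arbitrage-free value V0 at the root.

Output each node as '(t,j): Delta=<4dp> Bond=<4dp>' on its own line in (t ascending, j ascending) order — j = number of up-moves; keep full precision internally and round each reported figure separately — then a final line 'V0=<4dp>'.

(0,0): Delta=0.2654 Bond=-15.4484
V0=14.0061

The replicating-portfolio and risk-neutral prices coincide; use p* = (1.04−0.85)/(1.07−0.85) = 0.8636 for the latter.
Payoff layer (t=1): V(1,0)=8.9700, V(1,1)=15.4500
(0,0): S=111.0000. Δ = (V_up−V_dn)/(S_up−S_dn) = (15.4500−8.9700)/(118.7700−94.3500) = 0.2654. V = [p*·15.4500 + (1−p*)·8.9700]/1.04 = 14.0061. B = V − Δ·S = -15.4484.
Self-financing check: at every node Δ·S+B equals the discounted successor values.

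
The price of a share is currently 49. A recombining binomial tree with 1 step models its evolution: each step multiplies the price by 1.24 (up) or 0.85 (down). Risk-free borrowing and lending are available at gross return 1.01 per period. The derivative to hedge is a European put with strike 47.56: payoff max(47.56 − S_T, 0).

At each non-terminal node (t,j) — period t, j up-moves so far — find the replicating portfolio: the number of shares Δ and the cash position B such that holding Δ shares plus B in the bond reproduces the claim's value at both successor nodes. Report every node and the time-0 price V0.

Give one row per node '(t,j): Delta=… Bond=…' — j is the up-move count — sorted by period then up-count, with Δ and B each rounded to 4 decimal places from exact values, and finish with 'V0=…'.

Risk-neutral probability p* = (R−d)/(u−d) = (1.01−0.85)/(1.24−0.85) = 0.4103.
Payoff layer (t=1): V(1,0)=5.9100, V(1,1)=0.0000
  t=0,j=0: stock 49.0000 → up 60.7600 (V=0.0000), down 41.6500 (V=5.9100). Price 3.4509; hedge Δ=-0.3093, bond B=18.6047.
Self-financing check: at every node Δ·S+B equals the discounted successor values.

(0,0): Delta=-0.3093 Bond=18.6047
V0=3.4509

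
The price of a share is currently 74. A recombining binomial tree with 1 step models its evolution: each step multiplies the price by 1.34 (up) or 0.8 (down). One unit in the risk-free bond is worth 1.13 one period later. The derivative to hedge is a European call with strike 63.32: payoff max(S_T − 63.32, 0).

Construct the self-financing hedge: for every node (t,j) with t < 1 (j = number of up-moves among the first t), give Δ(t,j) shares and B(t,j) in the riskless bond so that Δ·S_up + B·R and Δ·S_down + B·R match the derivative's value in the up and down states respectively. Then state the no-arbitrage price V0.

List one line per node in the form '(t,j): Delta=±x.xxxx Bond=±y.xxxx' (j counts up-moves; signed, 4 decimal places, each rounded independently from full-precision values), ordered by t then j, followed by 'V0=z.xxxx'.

(0,0): Delta=0.8969 Bond=-46.9879
V0=19.3825

Under the risk-neutral measure, an up-move has probability p* = (R−d)/(u−d) = 0.6111 and values discount at R = 1.13.
Payoff layer (t=1): V(1,0)=0.0000, V(1,1)=35.8400
Node (0,0) S=74.0000: V=(p*·35.8400+(1−p*)·0.0000)/1.13=19.3825; Δ=(35.8400−0.0000)/(99.1600−59.2000)=0.8969; B=V−Δ·S=-46.9879
The time-0 hedge costs 19.3825, which is the no-arbitrage price.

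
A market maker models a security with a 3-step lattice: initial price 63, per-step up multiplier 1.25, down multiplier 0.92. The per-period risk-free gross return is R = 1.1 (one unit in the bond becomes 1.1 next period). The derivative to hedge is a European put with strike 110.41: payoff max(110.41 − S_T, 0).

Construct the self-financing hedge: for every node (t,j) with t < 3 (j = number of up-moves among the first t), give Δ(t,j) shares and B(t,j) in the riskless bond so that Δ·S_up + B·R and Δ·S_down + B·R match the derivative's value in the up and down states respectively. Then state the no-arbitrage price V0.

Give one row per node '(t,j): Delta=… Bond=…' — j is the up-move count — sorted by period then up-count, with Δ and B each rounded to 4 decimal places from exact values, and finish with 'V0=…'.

Since d<R<u, set p* = (R−d)/(u−d) = 0.5455; price each node as the discounted p*-expectation of its children.
Terminal values V(3,·): V(3,0)=61.3527, V(3,1)=43.7560, V(3,2)=19.8475, V(3,3)=0.0000
(2,0): S=53.3232. Δ = (V_up−V_dn)/(S_up−S_dn) = (43.7560−61.3527)/(66.6540−49.0573) = -1.0000. V = [p*·43.7560 + (1−p*)·61.3527]/1.1 = 47.0495. B = V − Δ·S = 100.3727.
(2,1): S=72.4500. Δ = (V_up−V_dn)/(S_up−S_dn) = (19.8475−43.7560)/(90.5625−66.6540) = -1.0000. V = [p*·19.8475 + (1−p*)·43.7560]/1.1 = 27.9227. B = V − Δ·S = 100.3727.
(2,2): S=98.4375. Δ = (V_up−V_dn)/(S_up−S_dn) = (0.0000−19.8475)/(123.0469−90.5625) = -0.6110. V = [p*·0.0000 + (1−p*)·19.8475]/1.1 = 8.2014. B = V − Δ·S = 68.3454.
(1,0): S=57.9600. Δ = (V_up−V_dn)/(S_up−S_dn) = (27.9227−47.0495)/(72.4500−53.3232) = -1.0000. V = [p*·27.9227 + (1−p*)·47.0495]/1.1 = 33.2879. B = V − Δ·S = 91.2479.
(1,1): S=78.7500. Δ = (V_up−V_dn)/(S_up−S_dn) = (8.2014−27.9227)/(98.4375−72.4500) = -0.7589. V = [p*·8.2014 + (1−p*)·27.9227]/1.1 = 15.6051. B = V − Δ·S = 75.3666.
(0,0): S=63.0000. Δ = (V_up−V_dn)/(S_up−S_dn) = (15.6051−33.2879)/(78.7500−57.9600) = -0.8505. V = [p*·15.6051 + (1−p*)·33.2879]/1.1 = 21.4934. B = V − Δ·S = 75.0776.
Root portfolio cost Δ·63+B reproduces V0=21.4934.

(0,0): Delta=-0.8505 Bond=75.0776
(1,0): Delta=-1.0000 Bond=91.2479
(1,1): Delta=-0.7589 Bond=75.3666
(2,0): Delta=-1.0000 Bond=100.3727
(2,1): Delta=-1.0000 Bond=100.3727
(2,2): Delta=-0.6110 Bond=68.3454
V0=21.4934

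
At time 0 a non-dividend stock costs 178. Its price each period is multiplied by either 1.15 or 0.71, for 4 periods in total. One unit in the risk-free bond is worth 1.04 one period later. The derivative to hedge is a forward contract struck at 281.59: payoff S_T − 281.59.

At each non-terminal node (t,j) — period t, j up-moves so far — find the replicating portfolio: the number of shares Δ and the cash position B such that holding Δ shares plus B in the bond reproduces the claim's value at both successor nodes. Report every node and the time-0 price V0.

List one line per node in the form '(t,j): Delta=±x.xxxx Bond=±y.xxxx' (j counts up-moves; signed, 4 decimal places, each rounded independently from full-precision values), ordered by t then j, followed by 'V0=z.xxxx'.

(0,0): Delta=1.0000 Bond=-240.7043
(1,0): Delta=1.0000 Bond=-250.3325
(1,1): Delta=1.0000 Bond=-250.3325
(2,0): Delta=1.0000 Bond=-260.3458
(2,1): Delta=1.0000 Bond=-260.3458
(2,2): Delta=1.0000 Bond=-260.3458
(3,0): Delta=1.0000 Bond=-270.7596
(3,1): Delta=1.0000 Bond=-270.7596
(3,2): Delta=1.0000 Bond=-270.7596
(3,3): Delta=1.0000 Bond=-270.7596
V0=-62.7043

Since d<R<u, set p* = (R−d)/(u−d) = 0.7500; price each node as the discounted p*-expectation of its children.
At expiry t=4: V(4,0)=-236.3572, V(4,1)=-208.3256, V(4,2)=-162.9223, V(4,3)=-89.3818, V(4,4)=29.7331
  t=3,j=0: stock 63.7082 → up 73.2644 (V=-208.3256), down 45.2328 (V=-236.3572). Price -207.0515; hedge Δ=1.0000, bond B=-270.7596.
  t=3,j=1: stock 103.1893 → up 118.6677 (V=-162.9223), down 73.2644 (V=-208.3256). Price -167.5703; hedge Δ=1.0000, bond B=-270.7596.
  t=3,j=2: stock 167.1375 → up 192.2082 (V=-89.3818), down 118.6677 (V=-162.9223). Price -103.6221; hedge Δ=1.0000, bond B=-270.7596.
  t=3,j=3: stock 270.7157 → up 311.3231 (V=29.7331), down 192.2082 (V=-89.3818). Price -0.0439; hedge Δ=1.0000, bond B=-270.7596.
  t=2,j=0: stock 89.7298 → up 103.1893 (V=-167.5703), down 63.7082 (V=-207.0515). Price -170.6160; hedge Δ=1.0000, bond B=-260.3458.
  t=2,j=1: stock 145.3370 → up 167.1375 (V=-103.6221), down 103.1893 (V=-167.5703). Price -115.0088; hedge Δ=1.0000, bond B=-260.3458.
  t=2,j=2: stock 235.4050 → up 270.7157 (V=-0.0439), down 167.1375 (V=-103.6221). Price -24.9408; hedge Δ=1.0000, bond B=-260.3458.
  t=1,j=0: stock 126.3800 → up 145.3370 (V=-115.0088), down 89.7298 (V=-170.6160). Price -123.9525; hedge Δ=1.0000, bond B=-250.3325.
  t=1,j=1: stock 204.7000 → up 235.4050 (V=-24.9408), down 145.3370 (V=-115.0088). Price -45.6325; hedge Δ=1.0000, bond B=-250.3325.
  t=0,j=0: stock 178.0000 → up 204.7000 (V=-45.6325), down 126.3800 (V=-123.9525). Price -62.7043; hedge Δ=1.0000, bond B=-240.7043.
Root portfolio cost Δ·178+B reproduces V0=-62.7043.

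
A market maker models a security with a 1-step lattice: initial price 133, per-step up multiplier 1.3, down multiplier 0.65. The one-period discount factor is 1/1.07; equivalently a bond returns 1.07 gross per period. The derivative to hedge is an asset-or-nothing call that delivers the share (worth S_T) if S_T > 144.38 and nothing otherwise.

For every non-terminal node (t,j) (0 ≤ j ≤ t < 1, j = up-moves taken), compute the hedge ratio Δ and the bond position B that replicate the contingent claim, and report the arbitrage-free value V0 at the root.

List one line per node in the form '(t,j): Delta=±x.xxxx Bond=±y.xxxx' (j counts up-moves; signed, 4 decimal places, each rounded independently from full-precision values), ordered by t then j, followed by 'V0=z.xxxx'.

Under the risk-neutral measure, an up-move has probability p* = (R−d)/(u−d) = 0.6462 and values discount at R = 1.07.
At expiry t=1: V(1,0)=0.0000, V(1,1)=172.9000
(0,0): S=133.0000. Δ = (V_up−V_dn)/(S_up−S_dn) = (172.9000−0.0000)/(172.9000−86.4500) = 2.0000. V = [p*·172.9000 + (1−p*)·0.0000]/1.07 = 104.4112. B = V − Δ·S = -161.5888.
Root portfolio cost Δ·133+B reproduces V0=104.4112.

(0,0): Delta=2.0000 Bond=-161.5888
V0=104.4112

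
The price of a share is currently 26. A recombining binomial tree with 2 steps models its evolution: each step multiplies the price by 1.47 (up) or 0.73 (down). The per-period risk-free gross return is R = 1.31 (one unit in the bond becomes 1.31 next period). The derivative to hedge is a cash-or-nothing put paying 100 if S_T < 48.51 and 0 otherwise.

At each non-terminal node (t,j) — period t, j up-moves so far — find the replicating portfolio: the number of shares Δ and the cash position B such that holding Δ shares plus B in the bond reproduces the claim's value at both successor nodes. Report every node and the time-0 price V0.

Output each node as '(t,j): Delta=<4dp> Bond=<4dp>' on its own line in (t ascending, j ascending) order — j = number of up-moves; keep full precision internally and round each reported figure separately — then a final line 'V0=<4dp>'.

(0,0): Delta=-3.1097 Bond=103.3269
(1,0): Delta=0.0000 Bond=76.3359
(1,1): Delta=-3.5357 Bond=151.6402
V0=22.4744

Under the risk-neutral measure, an up-move has probability p* = (R−d)/(u−d) = 0.7838 and values discount at R = 1.31.
Payoff layer (t=2): V(2,0)=100.0000, V(2,1)=100.0000, V(2,2)=0.0000
(1,0): S=18.9800. Δ = (V_up−V_dn)/(S_up−S_dn) = (100.0000−100.0000)/(27.9006−13.8554) = 0.0000. V = [p*·100.0000 + (1−p*)·100.0000]/1.31 = 76.3359. B = V − Δ·S = 76.3359.
(1,1): S=38.2200. Δ = (V_up−V_dn)/(S_up−S_dn) = (0.0000−100.0000)/(56.1834−27.9006) = -3.5357. V = [p*·0.0000 + (1−p*)·100.0000]/1.31 = 16.5051. B = V − Δ·S = 151.6402.
(0,0): S=26.0000. Δ = (V_up−V_dn)/(S_up−S_dn) = (16.5051−76.3359)/(38.2200−18.9800) = -3.1097. V = [p*·16.5051 + (1−p*)·76.3359]/1.31 = 22.4744. B = V − Δ·S = 103.3269.
Root portfolio cost Δ·26+B reproduces V0=22.4744.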